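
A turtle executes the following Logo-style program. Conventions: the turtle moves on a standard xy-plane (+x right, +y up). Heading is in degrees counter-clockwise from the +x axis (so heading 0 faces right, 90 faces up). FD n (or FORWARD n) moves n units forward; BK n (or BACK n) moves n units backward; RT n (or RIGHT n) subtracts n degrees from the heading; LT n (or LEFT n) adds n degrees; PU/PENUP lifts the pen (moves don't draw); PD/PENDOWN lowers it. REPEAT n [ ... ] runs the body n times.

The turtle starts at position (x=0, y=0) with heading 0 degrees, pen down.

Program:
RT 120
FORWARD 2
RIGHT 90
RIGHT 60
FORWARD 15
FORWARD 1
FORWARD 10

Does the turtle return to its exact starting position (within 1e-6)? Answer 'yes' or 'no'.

Executing turtle program step by step:
Start: pos=(0,0), heading=0, pen down
RT 120: heading 0 -> 240
FD 2: (0,0) -> (-1,-1.732) [heading=240, draw]
RT 90: heading 240 -> 150
RT 60: heading 150 -> 90
FD 15: (-1,-1.732) -> (-1,13.268) [heading=90, draw]
FD 1: (-1,13.268) -> (-1,14.268) [heading=90, draw]
FD 10: (-1,14.268) -> (-1,24.268) [heading=90, draw]
Final: pos=(-1,24.268), heading=90, 4 segment(s) drawn

Start position: (0, 0)
Final position: (-1, 24.268)
Distance = 24.289; >= 1e-6 -> NOT closed

Answer: no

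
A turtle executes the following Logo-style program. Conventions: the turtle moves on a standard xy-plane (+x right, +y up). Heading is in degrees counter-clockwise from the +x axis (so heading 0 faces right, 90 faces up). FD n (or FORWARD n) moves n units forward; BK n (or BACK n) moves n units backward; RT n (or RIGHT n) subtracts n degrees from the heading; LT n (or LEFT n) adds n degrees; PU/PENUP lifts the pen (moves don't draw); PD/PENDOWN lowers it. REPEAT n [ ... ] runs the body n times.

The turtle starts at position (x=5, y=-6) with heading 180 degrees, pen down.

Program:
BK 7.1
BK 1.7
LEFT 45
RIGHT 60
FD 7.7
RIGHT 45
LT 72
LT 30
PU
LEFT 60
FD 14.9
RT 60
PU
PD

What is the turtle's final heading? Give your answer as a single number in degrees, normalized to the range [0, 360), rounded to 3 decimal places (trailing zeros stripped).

Answer: 222

Derivation:
Executing turtle program step by step:
Start: pos=(5,-6), heading=180, pen down
BK 7.1: (5,-6) -> (12.1,-6) [heading=180, draw]
BK 1.7: (12.1,-6) -> (13.8,-6) [heading=180, draw]
LT 45: heading 180 -> 225
RT 60: heading 225 -> 165
FD 7.7: (13.8,-6) -> (6.362,-4.007) [heading=165, draw]
RT 45: heading 165 -> 120
LT 72: heading 120 -> 192
LT 30: heading 192 -> 222
PU: pen up
LT 60: heading 222 -> 282
FD 14.9: (6.362,-4.007) -> (9.46,-18.581) [heading=282, move]
RT 60: heading 282 -> 222
PU: pen up
PD: pen down
Final: pos=(9.46,-18.581), heading=222, 3 segment(s) drawn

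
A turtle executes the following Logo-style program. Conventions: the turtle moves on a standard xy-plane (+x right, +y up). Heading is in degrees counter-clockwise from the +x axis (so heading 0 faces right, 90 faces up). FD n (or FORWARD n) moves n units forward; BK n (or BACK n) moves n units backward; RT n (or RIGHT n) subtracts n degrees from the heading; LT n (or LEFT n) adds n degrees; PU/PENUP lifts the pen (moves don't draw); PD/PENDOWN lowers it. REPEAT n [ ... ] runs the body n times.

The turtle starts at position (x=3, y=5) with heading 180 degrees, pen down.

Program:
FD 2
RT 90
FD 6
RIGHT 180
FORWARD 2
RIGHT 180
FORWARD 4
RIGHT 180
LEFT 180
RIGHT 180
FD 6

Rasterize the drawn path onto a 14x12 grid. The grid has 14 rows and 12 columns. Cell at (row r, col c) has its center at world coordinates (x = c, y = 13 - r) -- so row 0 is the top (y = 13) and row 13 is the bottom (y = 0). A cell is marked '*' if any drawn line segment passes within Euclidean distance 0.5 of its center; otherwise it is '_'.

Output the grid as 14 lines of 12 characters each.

Answer: _*__________
_*__________
_*__________
_*__________
_*__________
_*__________
_*__________
_*__________
_***________
____________
____________
____________
____________
____________

Derivation:
Segment 0: (3,5) -> (1,5)
Segment 1: (1,5) -> (1,11)
Segment 2: (1,11) -> (1,9)
Segment 3: (1,9) -> (1,13)
Segment 4: (1,13) -> (1,7)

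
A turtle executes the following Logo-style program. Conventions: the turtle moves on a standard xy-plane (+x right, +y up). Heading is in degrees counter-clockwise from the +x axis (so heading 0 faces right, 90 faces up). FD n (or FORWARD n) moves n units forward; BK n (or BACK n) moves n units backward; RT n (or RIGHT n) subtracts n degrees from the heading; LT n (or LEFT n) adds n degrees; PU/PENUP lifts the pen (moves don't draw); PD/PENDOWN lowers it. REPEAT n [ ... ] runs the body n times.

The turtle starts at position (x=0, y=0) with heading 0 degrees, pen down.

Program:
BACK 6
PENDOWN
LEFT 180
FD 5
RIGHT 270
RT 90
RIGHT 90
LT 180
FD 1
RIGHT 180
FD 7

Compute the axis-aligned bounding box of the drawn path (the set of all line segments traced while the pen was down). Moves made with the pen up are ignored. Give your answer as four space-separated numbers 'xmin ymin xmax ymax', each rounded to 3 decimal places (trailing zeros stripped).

Executing turtle program step by step:
Start: pos=(0,0), heading=0, pen down
BK 6: (0,0) -> (-6,0) [heading=0, draw]
PD: pen down
LT 180: heading 0 -> 180
FD 5: (-6,0) -> (-11,0) [heading=180, draw]
RT 270: heading 180 -> 270
RT 90: heading 270 -> 180
RT 90: heading 180 -> 90
LT 180: heading 90 -> 270
FD 1: (-11,0) -> (-11,-1) [heading=270, draw]
RT 180: heading 270 -> 90
FD 7: (-11,-1) -> (-11,6) [heading=90, draw]
Final: pos=(-11,6), heading=90, 4 segment(s) drawn

Segment endpoints: x in {-11, -11, -6, 0}, y in {-1, 0, 0, 6}
xmin=-11, ymin=-1, xmax=0, ymax=6

Answer: -11 -1 0 6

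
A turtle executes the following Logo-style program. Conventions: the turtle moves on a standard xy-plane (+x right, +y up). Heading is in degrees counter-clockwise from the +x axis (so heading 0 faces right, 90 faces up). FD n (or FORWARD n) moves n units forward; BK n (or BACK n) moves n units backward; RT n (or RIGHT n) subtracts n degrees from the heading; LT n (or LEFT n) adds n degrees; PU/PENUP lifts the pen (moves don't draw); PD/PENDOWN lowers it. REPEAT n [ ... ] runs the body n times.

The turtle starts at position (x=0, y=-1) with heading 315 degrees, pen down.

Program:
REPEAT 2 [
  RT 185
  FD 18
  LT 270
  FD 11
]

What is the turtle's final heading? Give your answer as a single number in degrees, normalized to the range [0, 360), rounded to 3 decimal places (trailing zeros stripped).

Executing turtle program step by step:
Start: pos=(0,-1), heading=315, pen down
REPEAT 2 [
  -- iteration 1/2 --
  RT 185: heading 315 -> 130
  FD 18: (0,-1) -> (-11.57,12.789) [heading=130, draw]
  LT 270: heading 130 -> 40
  FD 11: (-11.57,12.789) -> (-3.144,19.859) [heading=40, draw]
  -- iteration 2/2 --
  RT 185: heading 40 -> 215
  FD 18: (-3.144,19.859) -> (-17.888,9.535) [heading=215, draw]
  LT 270: heading 215 -> 125
  FD 11: (-17.888,9.535) -> (-24.198,18.546) [heading=125, draw]
]
Final: pos=(-24.198,18.546), heading=125, 4 segment(s) drawn

Answer: 125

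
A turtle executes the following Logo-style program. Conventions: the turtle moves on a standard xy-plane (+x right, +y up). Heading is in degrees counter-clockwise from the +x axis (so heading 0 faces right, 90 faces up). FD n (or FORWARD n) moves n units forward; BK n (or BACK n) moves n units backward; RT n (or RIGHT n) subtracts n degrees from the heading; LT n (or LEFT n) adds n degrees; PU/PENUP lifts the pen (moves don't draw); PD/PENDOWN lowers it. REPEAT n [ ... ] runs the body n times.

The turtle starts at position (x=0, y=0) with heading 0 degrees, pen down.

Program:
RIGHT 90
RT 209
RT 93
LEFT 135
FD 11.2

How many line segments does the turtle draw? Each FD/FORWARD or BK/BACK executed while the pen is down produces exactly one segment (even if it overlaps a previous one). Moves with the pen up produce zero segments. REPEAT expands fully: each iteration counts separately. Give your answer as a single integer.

Executing turtle program step by step:
Start: pos=(0,0), heading=0, pen down
RT 90: heading 0 -> 270
RT 209: heading 270 -> 61
RT 93: heading 61 -> 328
LT 135: heading 328 -> 103
FD 11.2: (0,0) -> (-2.519,10.913) [heading=103, draw]
Final: pos=(-2.519,10.913), heading=103, 1 segment(s) drawn
Segments drawn: 1

Answer: 1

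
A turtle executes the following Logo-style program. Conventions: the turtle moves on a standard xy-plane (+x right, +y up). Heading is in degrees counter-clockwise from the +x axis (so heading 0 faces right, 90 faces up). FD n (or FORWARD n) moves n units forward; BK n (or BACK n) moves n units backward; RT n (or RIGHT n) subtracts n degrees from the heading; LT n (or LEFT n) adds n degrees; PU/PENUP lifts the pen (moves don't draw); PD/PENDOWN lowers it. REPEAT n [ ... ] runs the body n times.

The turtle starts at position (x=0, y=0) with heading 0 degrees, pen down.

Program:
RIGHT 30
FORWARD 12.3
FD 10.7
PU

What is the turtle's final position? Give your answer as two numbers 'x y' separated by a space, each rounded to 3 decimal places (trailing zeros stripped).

Answer: 19.919 -11.5

Derivation:
Executing turtle program step by step:
Start: pos=(0,0), heading=0, pen down
RT 30: heading 0 -> 330
FD 12.3: (0,0) -> (10.652,-6.15) [heading=330, draw]
FD 10.7: (10.652,-6.15) -> (19.919,-11.5) [heading=330, draw]
PU: pen up
Final: pos=(19.919,-11.5), heading=330, 2 segment(s) drawn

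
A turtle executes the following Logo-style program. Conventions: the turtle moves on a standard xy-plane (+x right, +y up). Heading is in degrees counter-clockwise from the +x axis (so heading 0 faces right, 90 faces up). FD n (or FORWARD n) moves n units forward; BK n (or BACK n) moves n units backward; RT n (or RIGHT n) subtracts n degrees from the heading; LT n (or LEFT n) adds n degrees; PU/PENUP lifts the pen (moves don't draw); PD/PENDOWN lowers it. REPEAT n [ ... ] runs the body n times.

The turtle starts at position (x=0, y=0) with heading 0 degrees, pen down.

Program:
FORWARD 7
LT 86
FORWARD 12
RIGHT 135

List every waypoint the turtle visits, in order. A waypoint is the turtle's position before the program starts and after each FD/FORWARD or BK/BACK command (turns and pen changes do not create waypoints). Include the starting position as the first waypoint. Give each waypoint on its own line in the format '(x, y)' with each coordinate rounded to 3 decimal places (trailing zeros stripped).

Executing turtle program step by step:
Start: pos=(0,0), heading=0, pen down
FD 7: (0,0) -> (7,0) [heading=0, draw]
LT 86: heading 0 -> 86
FD 12: (7,0) -> (7.837,11.971) [heading=86, draw]
RT 135: heading 86 -> 311
Final: pos=(7.837,11.971), heading=311, 2 segment(s) drawn
Waypoints (3 total):
(0, 0)
(7, 0)
(7.837, 11.971)

Answer: (0, 0)
(7, 0)
(7.837, 11.971)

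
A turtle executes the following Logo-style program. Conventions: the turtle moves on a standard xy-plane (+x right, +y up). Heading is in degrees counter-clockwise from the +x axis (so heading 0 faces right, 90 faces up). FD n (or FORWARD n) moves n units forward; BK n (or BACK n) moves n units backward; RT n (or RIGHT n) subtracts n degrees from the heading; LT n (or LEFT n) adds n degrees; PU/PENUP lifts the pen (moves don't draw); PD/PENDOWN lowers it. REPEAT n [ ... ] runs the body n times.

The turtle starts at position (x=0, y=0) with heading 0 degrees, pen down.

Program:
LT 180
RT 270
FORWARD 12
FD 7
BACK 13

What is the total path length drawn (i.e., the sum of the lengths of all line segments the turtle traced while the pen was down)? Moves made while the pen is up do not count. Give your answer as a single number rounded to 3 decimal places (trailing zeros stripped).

Answer: 32

Derivation:
Executing turtle program step by step:
Start: pos=(0,0), heading=0, pen down
LT 180: heading 0 -> 180
RT 270: heading 180 -> 270
FD 12: (0,0) -> (0,-12) [heading=270, draw]
FD 7: (0,-12) -> (0,-19) [heading=270, draw]
BK 13: (0,-19) -> (0,-6) [heading=270, draw]
Final: pos=(0,-6), heading=270, 3 segment(s) drawn

Segment lengths:
  seg 1: (0,0) -> (0,-12), length = 12
  seg 2: (0,-12) -> (0,-19), length = 7
  seg 3: (0,-19) -> (0,-6), length = 13
Total = 32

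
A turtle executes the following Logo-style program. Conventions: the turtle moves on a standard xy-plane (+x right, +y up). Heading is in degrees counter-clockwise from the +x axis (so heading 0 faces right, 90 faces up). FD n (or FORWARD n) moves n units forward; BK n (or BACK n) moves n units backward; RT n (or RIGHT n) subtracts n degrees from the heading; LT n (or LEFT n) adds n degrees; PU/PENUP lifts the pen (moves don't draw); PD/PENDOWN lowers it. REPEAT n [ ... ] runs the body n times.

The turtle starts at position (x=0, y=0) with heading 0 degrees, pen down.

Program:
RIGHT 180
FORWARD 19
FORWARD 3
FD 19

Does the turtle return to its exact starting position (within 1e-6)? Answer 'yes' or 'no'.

Executing turtle program step by step:
Start: pos=(0,0), heading=0, pen down
RT 180: heading 0 -> 180
FD 19: (0,0) -> (-19,0) [heading=180, draw]
FD 3: (-19,0) -> (-22,0) [heading=180, draw]
FD 19: (-22,0) -> (-41,0) [heading=180, draw]
Final: pos=(-41,0), heading=180, 3 segment(s) drawn

Start position: (0, 0)
Final position: (-41, 0)
Distance = 41; >= 1e-6 -> NOT closed

Answer: no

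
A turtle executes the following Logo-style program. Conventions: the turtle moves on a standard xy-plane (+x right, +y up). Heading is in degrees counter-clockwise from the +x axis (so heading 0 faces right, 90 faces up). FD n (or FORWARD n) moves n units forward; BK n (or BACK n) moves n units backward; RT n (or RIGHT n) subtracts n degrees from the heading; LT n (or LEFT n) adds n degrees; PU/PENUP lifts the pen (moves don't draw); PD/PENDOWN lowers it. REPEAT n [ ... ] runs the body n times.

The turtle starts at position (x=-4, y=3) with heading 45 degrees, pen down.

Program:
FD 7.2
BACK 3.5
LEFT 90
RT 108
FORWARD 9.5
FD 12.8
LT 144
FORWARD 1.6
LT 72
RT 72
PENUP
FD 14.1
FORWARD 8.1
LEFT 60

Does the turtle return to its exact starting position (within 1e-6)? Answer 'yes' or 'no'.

Answer: no

Derivation:
Executing turtle program step by step:
Start: pos=(-4,3), heading=45, pen down
FD 7.2: (-4,3) -> (1.091,8.091) [heading=45, draw]
BK 3.5: (1.091,8.091) -> (-1.384,5.616) [heading=45, draw]
LT 90: heading 45 -> 135
RT 108: heading 135 -> 27
FD 9.5: (-1.384,5.616) -> (7.081,9.929) [heading=27, draw]
FD 12.8: (7.081,9.929) -> (18.486,15.74) [heading=27, draw]
LT 144: heading 27 -> 171
FD 1.6: (18.486,15.74) -> (16.905,15.991) [heading=171, draw]
LT 72: heading 171 -> 243
RT 72: heading 243 -> 171
PU: pen up
FD 14.1: (16.905,15.991) -> (2.979,18.196) [heading=171, move]
FD 8.1: (2.979,18.196) -> (-5.021,19.463) [heading=171, move]
LT 60: heading 171 -> 231
Final: pos=(-5.021,19.463), heading=231, 5 segment(s) drawn

Start position: (-4, 3)
Final position: (-5.021, 19.463)
Distance = 16.495; >= 1e-6 -> NOT closed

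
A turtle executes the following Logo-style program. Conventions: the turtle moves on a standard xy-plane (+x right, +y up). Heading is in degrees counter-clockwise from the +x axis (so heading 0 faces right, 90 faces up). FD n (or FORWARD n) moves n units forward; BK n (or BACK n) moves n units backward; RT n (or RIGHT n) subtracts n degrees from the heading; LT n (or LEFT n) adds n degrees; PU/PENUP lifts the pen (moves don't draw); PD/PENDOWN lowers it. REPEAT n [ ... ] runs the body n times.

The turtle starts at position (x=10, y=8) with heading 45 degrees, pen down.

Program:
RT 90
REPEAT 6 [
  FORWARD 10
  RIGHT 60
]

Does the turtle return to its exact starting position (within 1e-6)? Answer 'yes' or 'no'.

Answer: yes

Derivation:
Executing turtle program step by step:
Start: pos=(10,8), heading=45, pen down
RT 90: heading 45 -> 315
REPEAT 6 [
  -- iteration 1/6 --
  FD 10: (10,8) -> (17.071,0.929) [heading=315, draw]
  RT 60: heading 315 -> 255
  -- iteration 2/6 --
  FD 10: (17.071,0.929) -> (14.483,-8.73) [heading=255, draw]
  RT 60: heading 255 -> 195
  -- iteration 3/6 --
  FD 10: (14.483,-8.73) -> (4.824,-11.319) [heading=195, draw]
  RT 60: heading 195 -> 135
  -- iteration 4/6 --
  FD 10: (4.824,-11.319) -> (-2.247,-4.247) [heading=135, draw]
  RT 60: heading 135 -> 75
  -- iteration 5/6 --
  FD 10: (-2.247,-4.247) -> (0.341,5.412) [heading=75, draw]
  RT 60: heading 75 -> 15
  -- iteration 6/6 --
  FD 10: (0.341,5.412) -> (10,8) [heading=15, draw]
  RT 60: heading 15 -> 315
]
Final: pos=(10,8), heading=315, 6 segment(s) drawn

Start position: (10, 8)
Final position: (10, 8)
Distance = 0; < 1e-6 -> CLOSED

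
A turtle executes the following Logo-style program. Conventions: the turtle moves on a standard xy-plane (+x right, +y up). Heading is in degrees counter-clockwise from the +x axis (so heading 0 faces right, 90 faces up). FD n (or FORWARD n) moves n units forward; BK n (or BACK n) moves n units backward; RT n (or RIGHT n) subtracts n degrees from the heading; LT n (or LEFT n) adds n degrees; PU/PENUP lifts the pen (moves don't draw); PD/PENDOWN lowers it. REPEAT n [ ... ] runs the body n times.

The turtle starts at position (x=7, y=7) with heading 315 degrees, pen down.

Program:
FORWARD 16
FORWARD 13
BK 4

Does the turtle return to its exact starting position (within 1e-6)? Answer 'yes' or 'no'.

Answer: no

Derivation:
Executing turtle program step by step:
Start: pos=(7,7), heading=315, pen down
FD 16: (7,7) -> (18.314,-4.314) [heading=315, draw]
FD 13: (18.314,-4.314) -> (27.506,-13.506) [heading=315, draw]
BK 4: (27.506,-13.506) -> (24.678,-10.678) [heading=315, draw]
Final: pos=(24.678,-10.678), heading=315, 3 segment(s) drawn

Start position: (7, 7)
Final position: (24.678, -10.678)
Distance = 25; >= 1e-6 -> NOT closed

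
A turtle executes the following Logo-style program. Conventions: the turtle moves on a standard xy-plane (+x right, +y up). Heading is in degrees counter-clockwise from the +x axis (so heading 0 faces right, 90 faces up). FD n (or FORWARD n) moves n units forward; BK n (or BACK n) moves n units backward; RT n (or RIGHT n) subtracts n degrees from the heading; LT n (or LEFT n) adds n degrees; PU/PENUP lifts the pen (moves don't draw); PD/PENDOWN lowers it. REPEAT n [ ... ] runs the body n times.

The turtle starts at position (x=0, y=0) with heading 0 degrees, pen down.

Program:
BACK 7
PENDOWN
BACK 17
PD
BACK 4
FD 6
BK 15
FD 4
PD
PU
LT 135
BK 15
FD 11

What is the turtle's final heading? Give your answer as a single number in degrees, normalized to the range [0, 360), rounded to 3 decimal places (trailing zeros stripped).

Executing turtle program step by step:
Start: pos=(0,0), heading=0, pen down
BK 7: (0,0) -> (-7,0) [heading=0, draw]
PD: pen down
BK 17: (-7,0) -> (-24,0) [heading=0, draw]
PD: pen down
BK 4: (-24,0) -> (-28,0) [heading=0, draw]
FD 6: (-28,0) -> (-22,0) [heading=0, draw]
BK 15: (-22,0) -> (-37,0) [heading=0, draw]
FD 4: (-37,0) -> (-33,0) [heading=0, draw]
PD: pen down
PU: pen up
LT 135: heading 0 -> 135
BK 15: (-33,0) -> (-22.393,-10.607) [heading=135, move]
FD 11: (-22.393,-10.607) -> (-30.172,-2.828) [heading=135, move]
Final: pos=(-30.172,-2.828), heading=135, 6 segment(s) drawn

Answer: 135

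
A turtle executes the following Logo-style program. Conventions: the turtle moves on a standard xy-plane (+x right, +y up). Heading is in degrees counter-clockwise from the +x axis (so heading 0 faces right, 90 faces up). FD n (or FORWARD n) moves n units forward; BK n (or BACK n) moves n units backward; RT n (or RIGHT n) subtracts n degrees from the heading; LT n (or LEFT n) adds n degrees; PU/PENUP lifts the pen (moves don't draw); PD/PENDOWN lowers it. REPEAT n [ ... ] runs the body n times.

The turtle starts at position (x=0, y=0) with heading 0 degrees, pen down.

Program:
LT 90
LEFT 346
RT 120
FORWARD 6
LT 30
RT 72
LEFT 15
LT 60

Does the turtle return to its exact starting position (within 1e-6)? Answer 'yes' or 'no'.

Executing turtle program step by step:
Start: pos=(0,0), heading=0, pen down
LT 90: heading 0 -> 90
LT 346: heading 90 -> 76
RT 120: heading 76 -> 316
FD 6: (0,0) -> (4.316,-4.168) [heading=316, draw]
LT 30: heading 316 -> 346
RT 72: heading 346 -> 274
LT 15: heading 274 -> 289
LT 60: heading 289 -> 349
Final: pos=(4.316,-4.168), heading=349, 1 segment(s) drawn

Start position: (0, 0)
Final position: (4.316, -4.168)
Distance = 6; >= 1e-6 -> NOT closed

Answer: no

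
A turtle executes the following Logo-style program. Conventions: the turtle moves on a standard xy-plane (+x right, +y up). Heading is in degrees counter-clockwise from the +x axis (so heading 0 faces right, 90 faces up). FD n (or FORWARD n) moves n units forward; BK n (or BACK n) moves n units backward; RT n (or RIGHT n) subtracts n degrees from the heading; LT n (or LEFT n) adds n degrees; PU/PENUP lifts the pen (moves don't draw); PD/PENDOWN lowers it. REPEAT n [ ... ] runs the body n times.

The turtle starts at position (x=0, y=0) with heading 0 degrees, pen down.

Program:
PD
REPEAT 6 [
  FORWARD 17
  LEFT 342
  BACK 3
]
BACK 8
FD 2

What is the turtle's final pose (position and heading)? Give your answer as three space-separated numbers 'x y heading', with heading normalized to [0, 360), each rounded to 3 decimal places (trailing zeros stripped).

Answer: 56.977 -42.637 252

Derivation:
Executing turtle program step by step:
Start: pos=(0,0), heading=0, pen down
PD: pen down
REPEAT 6 [
  -- iteration 1/6 --
  FD 17: (0,0) -> (17,0) [heading=0, draw]
  LT 342: heading 0 -> 342
  BK 3: (17,0) -> (14.147,0.927) [heading=342, draw]
  -- iteration 2/6 --
  FD 17: (14.147,0.927) -> (30.315,-4.326) [heading=342, draw]
  LT 342: heading 342 -> 324
  BK 3: (30.315,-4.326) -> (27.888,-2.563) [heading=324, draw]
  -- iteration 3/6 --
  FD 17: (27.888,-2.563) -> (41.641,-12.555) [heading=324, draw]
  LT 342: heading 324 -> 306
  BK 3: (41.641,-12.555) -> (39.878,-10.128) [heading=306, draw]
  -- iteration 4/6 --
  FD 17: (39.878,-10.128) -> (49.87,-23.881) [heading=306, draw]
  LT 342: heading 306 -> 288
  BK 3: (49.87,-23.881) -> (48.943,-21.028) [heading=288, draw]
  -- iteration 5/6 --
  FD 17: (48.943,-21.028) -> (54.196,-37.196) [heading=288, draw]
  LT 342: heading 288 -> 270
  BK 3: (54.196,-37.196) -> (54.196,-34.196) [heading=270, draw]
  -- iteration 6/6 --
  FD 17: (54.196,-34.196) -> (54.196,-51.196) [heading=270, draw]
  LT 342: heading 270 -> 252
  BK 3: (54.196,-51.196) -> (55.123,-48.343) [heading=252, draw]
]
BK 8: (55.123,-48.343) -> (57.595,-40.735) [heading=252, draw]
FD 2: (57.595,-40.735) -> (56.977,-42.637) [heading=252, draw]
Final: pos=(56.977,-42.637), heading=252, 14 segment(s) drawn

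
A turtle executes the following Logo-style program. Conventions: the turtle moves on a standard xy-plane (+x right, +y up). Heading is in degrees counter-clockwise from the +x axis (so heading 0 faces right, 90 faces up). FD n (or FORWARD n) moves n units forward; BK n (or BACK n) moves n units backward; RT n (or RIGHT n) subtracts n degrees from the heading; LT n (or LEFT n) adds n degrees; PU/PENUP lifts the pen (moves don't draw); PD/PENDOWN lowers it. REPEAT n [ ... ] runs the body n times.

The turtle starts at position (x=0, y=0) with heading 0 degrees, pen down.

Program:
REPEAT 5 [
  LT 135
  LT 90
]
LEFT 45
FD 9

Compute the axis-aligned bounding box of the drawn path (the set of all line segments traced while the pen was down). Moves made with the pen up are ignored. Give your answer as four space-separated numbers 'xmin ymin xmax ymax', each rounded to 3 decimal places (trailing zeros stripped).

Answer: 0 0 0 9

Derivation:
Executing turtle program step by step:
Start: pos=(0,0), heading=0, pen down
REPEAT 5 [
  -- iteration 1/5 --
  LT 135: heading 0 -> 135
  LT 90: heading 135 -> 225
  -- iteration 2/5 --
  LT 135: heading 225 -> 0
  LT 90: heading 0 -> 90
  -- iteration 3/5 --
  LT 135: heading 90 -> 225
  LT 90: heading 225 -> 315
  -- iteration 4/5 --
  LT 135: heading 315 -> 90
  LT 90: heading 90 -> 180
  -- iteration 5/5 --
  LT 135: heading 180 -> 315
  LT 90: heading 315 -> 45
]
LT 45: heading 45 -> 90
FD 9: (0,0) -> (0,9) [heading=90, draw]
Final: pos=(0,9), heading=90, 1 segment(s) drawn

Segment endpoints: x in {0, 0}, y in {0, 9}
xmin=0, ymin=0, xmax=0, ymax=9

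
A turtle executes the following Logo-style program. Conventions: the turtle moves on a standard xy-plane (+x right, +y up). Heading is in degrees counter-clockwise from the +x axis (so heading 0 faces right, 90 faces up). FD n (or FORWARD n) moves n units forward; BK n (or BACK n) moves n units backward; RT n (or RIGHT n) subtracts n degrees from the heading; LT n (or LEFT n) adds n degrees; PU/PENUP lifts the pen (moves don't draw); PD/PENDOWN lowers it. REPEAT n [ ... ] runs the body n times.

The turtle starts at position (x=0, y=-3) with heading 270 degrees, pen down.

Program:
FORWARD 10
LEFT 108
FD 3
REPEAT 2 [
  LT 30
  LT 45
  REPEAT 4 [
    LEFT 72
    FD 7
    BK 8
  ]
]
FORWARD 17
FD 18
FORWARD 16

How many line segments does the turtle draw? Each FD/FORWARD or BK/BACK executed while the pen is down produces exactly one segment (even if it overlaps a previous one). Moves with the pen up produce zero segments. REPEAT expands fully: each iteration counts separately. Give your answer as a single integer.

Answer: 21

Derivation:
Executing turtle program step by step:
Start: pos=(0,-3), heading=270, pen down
FD 10: (0,-3) -> (0,-13) [heading=270, draw]
LT 108: heading 270 -> 18
FD 3: (0,-13) -> (2.853,-12.073) [heading=18, draw]
REPEAT 2 [
  -- iteration 1/2 --
  LT 30: heading 18 -> 48
  LT 45: heading 48 -> 93
  REPEAT 4 [
    -- iteration 1/4 --
    LT 72: heading 93 -> 165
    FD 7: (2.853,-12.073) -> (-3.908,-10.261) [heading=165, draw]
    BK 8: (-3.908,-10.261) -> (3.819,-12.332) [heading=165, draw]
    -- iteration 2/4 --
    LT 72: heading 165 -> 237
    FD 7: (3.819,-12.332) -> (0.007,-18.202) [heading=237, draw]
    BK 8: (0.007,-18.202) -> (4.364,-11.493) [heading=237, draw]
    -- iteration 3/4 --
    LT 72: heading 237 -> 309
    FD 7: (4.364,-11.493) -> (8.769,-16.933) [heading=309, draw]
    BK 8: (8.769,-16.933) -> (3.734,-10.716) [heading=309, draw]
    -- iteration 4/4 --
    LT 72: heading 309 -> 21
    FD 7: (3.734,-10.716) -> (10.269,-8.207) [heading=21, draw]
    BK 8: (10.269,-8.207) -> (2.801,-11.074) [heading=21, draw]
  ]
  -- iteration 2/2 --
  LT 30: heading 21 -> 51
  LT 45: heading 51 -> 96
  REPEAT 4 [
    -- iteration 1/4 --
    LT 72: heading 96 -> 168
    FD 7: (2.801,-11.074) -> (-4.046,-9.619) [heading=168, draw]
    BK 8: (-4.046,-9.619) -> (3.779,-11.282) [heading=168, draw]
    -- iteration 2/4 --
    LT 72: heading 168 -> 240
    FD 7: (3.779,-11.282) -> (0.279,-17.344) [heading=240, draw]
    BK 8: (0.279,-17.344) -> (4.279,-10.416) [heading=240, draw]
    -- iteration 3/4 --
    LT 72: heading 240 -> 312
    FD 7: (4.279,-10.416) -> (8.963,-15.618) [heading=312, draw]
    BK 8: (8.963,-15.618) -> (3.61,-9.673) [heading=312, draw]
    -- iteration 4/4 --
    LT 72: heading 312 -> 24
    FD 7: (3.61,-9.673) -> (10.005,-6.826) [heading=24, draw]
    BK 8: (10.005,-6.826) -> (2.696,-10.08) [heading=24, draw]
  ]
]
FD 17: (2.696,-10.08) -> (18.227,-3.165) [heading=24, draw]
FD 18: (18.227,-3.165) -> (34.67,4.156) [heading=24, draw]
FD 16: (34.67,4.156) -> (49.287,10.664) [heading=24, draw]
Final: pos=(49.287,10.664), heading=24, 21 segment(s) drawn
Segments drawn: 21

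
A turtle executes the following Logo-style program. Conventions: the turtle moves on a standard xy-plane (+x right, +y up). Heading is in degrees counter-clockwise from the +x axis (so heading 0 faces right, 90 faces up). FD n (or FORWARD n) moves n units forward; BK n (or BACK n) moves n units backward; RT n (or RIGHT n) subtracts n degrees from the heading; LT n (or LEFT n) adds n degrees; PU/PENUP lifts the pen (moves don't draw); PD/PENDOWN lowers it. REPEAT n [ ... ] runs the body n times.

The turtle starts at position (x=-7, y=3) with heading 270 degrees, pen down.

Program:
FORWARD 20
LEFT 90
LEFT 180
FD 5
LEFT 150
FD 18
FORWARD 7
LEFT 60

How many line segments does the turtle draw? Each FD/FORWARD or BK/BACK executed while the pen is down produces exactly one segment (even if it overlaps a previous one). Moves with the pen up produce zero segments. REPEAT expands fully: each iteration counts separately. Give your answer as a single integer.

Executing turtle program step by step:
Start: pos=(-7,3), heading=270, pen down
FD 20: (-7,3) -> (-7,-17) [heading=270, draw]
LT 90: heading 270 -> 0
LT 180: heading 0 -> 180
FD 5: (-7,-17) -> (-12,-17) [heading=180, draw]
LT 150: heading 180 -> 330
FD 18: (-12,-17) -> (3.588,-26) [heading=330, draw]
FD 7: (3.588,-26) -> (9.651,-29.5) [heading=330, draw]
LT 60: heading 330 -> 30
Final: pos=(9.651,-29.5), heading=30, 4 segment(s) drawn
Segments drawn: 4

Answer: 4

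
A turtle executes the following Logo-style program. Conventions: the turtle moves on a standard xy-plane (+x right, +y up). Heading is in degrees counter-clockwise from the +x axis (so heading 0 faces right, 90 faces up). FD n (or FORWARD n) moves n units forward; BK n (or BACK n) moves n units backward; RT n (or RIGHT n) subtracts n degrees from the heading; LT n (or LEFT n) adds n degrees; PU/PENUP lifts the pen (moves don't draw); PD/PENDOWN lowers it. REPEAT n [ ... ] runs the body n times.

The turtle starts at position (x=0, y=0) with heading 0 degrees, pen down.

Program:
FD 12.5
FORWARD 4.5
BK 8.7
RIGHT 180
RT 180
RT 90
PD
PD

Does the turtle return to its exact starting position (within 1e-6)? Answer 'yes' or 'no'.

Answer: no

Derivation:
Executing turtle program step by step:
Start: pos=(0,0), heading=0, pen down
FD 12.5: (0,0) -> (12.5,0) [heading=0, draw]
FD 4.5: (12.5,0) -> (17,0) [heading=0, draw]
BK 8.7: (17,0) -> (8.3,0) [heading=0, draw]
RT 180: heading 0 -> 180
RT 180: heading 180 -> 0
RT 90: heading 0 -> 270
PD: pen down
PD: pen down
Final: pos=(8.3,0), heading=270, 3 segment(s) drawn

Start position: (0, 0)
Final position: (8.3, 0)
Distance = 8.3; >= 1e-6 -> NOT closed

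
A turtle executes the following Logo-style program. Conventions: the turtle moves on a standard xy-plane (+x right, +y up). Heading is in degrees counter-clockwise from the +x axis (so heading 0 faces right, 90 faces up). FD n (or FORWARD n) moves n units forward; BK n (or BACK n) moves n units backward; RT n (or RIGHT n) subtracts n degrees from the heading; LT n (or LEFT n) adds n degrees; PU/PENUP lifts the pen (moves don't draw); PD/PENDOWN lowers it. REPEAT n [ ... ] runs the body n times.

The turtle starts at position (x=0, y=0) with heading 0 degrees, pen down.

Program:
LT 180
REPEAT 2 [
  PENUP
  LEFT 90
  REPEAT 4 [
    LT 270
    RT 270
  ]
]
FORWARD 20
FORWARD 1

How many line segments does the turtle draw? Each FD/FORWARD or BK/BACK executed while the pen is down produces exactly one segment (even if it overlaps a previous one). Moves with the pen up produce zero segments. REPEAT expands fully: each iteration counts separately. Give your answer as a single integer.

Executing turtle program step by step:
Start: pos=(0,0), heading=0, pen down
LT 180: heading 0 -> 180
REPEAT 2 [
  -- iteration 1/2 --
  PU: pen up
  LT 90: heading 180 -> 270
  REPEAT 4 [
    -- iteration 1/4 --
    LT 270: heading 270 -> 180
    RT 270: heading 180 -> 270
    -- iteration 2/4 --
    LT 270: heading 270 -> 180
    RT 270: heading 180 -> 270
    -- iteration 3/4 --
    LT 270: heading 270 -> 180
    RT 270: heading 180 -> 270
    -- iteration 4/4 --
    LT 270: heading 270 -> 180
    RT 270: heading 180 -> 270
  ]
  -- iteration 2/2 --
  PU: pen up
  LT 90: heading 270 -> 0
  REPEAT 4 [
    -- iteration 1/4 --
    LT 270: heading 0 -> 270
    RT 270: heading 270 -> 0
    -- iteration 2/4 --
    LT 270: heading 0 -> 270
    RT 270: heading 270 -> 0
    -- iteration 3/4 --
    LT 270: heading 0 -> 270
    RT 270: heading 270 -> 0
    -- iteration 4/4 --
    LT 270: heading 0 -> 270
    RT 270: heading 270 -> 0
  ]
]
FD 20: (0,0) -> (20,0) [heading=0, move]
FD 1: (20,0) -> (21,0) [heading=0, move]
Final: pos=(21,0), heading=0, 0 segment(s) drawn
Segments drawn: 0

Answer: 0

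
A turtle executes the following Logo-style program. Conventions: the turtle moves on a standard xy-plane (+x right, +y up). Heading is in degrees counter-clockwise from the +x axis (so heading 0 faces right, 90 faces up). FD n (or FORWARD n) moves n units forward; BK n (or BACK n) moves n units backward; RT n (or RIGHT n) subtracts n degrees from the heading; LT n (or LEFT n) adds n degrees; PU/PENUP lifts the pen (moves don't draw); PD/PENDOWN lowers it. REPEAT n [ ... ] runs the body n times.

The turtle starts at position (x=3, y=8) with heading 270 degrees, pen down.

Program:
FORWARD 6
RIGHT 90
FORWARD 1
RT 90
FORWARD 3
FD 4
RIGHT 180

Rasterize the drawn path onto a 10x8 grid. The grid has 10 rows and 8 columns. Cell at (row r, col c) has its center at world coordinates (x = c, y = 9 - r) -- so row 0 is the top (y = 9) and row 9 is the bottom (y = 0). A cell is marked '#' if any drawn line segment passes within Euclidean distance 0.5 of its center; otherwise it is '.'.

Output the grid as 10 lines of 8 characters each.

Answer: ..#.....
..##....
..##....
..##....
..##....
..##....
..##....
..##....
........
........

Derivation:
Segment 0: (3,8) -> (3,2)
Segment 1: (3,2) -> (2,2)
Segment 2: (2,2) -> (2,5)
Segment 3: (2,5) -> (2,9)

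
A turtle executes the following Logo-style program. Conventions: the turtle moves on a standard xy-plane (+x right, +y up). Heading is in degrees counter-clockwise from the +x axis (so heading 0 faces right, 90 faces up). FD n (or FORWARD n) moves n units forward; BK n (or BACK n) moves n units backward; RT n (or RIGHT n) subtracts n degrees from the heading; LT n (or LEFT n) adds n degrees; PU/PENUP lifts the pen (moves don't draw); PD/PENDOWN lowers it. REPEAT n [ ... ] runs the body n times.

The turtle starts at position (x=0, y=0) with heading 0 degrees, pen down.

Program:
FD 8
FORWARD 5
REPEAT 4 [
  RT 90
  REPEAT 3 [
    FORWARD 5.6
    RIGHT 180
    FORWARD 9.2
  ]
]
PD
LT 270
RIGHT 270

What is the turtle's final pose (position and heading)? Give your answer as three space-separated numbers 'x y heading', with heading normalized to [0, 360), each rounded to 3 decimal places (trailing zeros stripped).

Answer: 13 0 0

Derivation:
Executing turtle program step by step:
Start: pos=(0,0), heading=0, pen down
FD 8: (0,0) -> (8,0) [heading=0, draw]
FD 5: (8,0) -> (13,0) [heading=0, draw]
REPEAT 4 [
  -- iteration 1/4 --
  RT 90: heading 0 -> 270
  REPEAT 3 [
    -- iteration 1/3 --
    FD 5.6: (13,0) -> (13,-5.6) [heading=270, draw]
    RT 180: heading 270 -> 90
    FD 9.2: (13,-5.6) -> (13,3.6) [heading=90, draw]
    -- iteration 2/3 --
    FD 5.6: (13,3.6) -> (13,9.2) [heading=90, draw]
    RT 180: heading 90 -> 270
    FD 9.2: (13,9.2) -> (13,0) [heading=270, draw]
    -- iteration 3/3 --
    FD 5.6: (13,0) -> (13,-5.6) [heading=270, draw]
    RT 180: heading 270 -> 90
    FD 9.2: (13,-5.6) -> (13,3.6) [heading=90, draw]
  ]
  -- iteration 2/4 --
  RT 90: heading 90 -> 0
  REPEAT 3 [
    -- iteration 1/3 --
    FD 5.6: (13,3.6) -> (18.6,3.6) [heading=0, draw]
    RT 180: heading 0 -> 180
    FD 9.2: (18.6,3.6) -> (9.4,3.6) [heading=180, draw]
    -- iteration 2/3 --
    FD 5.6: (9.4,3.6) -> (3.8,3.6) [heading=180, draw]
    RT 180: heading 180 -> 0
    FD 9.2: (3.8,3.6) -> (13,3.6) [heading=0, draw]
    -- iteration 3/3 --
    FD 5.6: (13,3.6) -> (18.6,3.6) [heading=0, draw]
    RT 180: heading 0 -> 180
    FD 9.2: (18.6,3.6) -> (9.4,3.6) [heading=180, draw]
  ]
  -- iteration 3/4 --
  RT 90: heading 180 -> 90
  REPEAT 3 [
    -- iteration 1/3 --
    FD 5.6: (9.4,3.6) -> (9.4,9.2) [heading=90, draw]
    RT 180: heading 90 -> 270
    FD 9.2: (9.4,9.2) -> (9.4,0) [heading=270, draw]
    -- iteration 2/3 --
    FD 5.6: (9.4,0) -> (9.4,-5.6) [heading=270, draw]
    RT 180: heading 270 -> 90
    FD 9.2: (9.4,-5.6) -> (9.4,3.6) [heading=90, draw]
    -- iteration 3/3 --
    FD 5.6: (9.4,3.6) -> (9.4,9.2) [heading=90, draw]
    RT 180: heading 90 -> 270
    FD 9.2: (9.4,9.2) -> (9.4,0) [heading=270, draw]
  ]
  -- iteration 4/4 --
  RT 90: heading 270 -> 180
  REPEAT 3 [
    -- iteration 1/3 --
    FD 5.6: (9.4,0) -> (3.8,0) [heading=180, draw]
    RT 180: heading 180 -> 0
    FD 9.2: (3.8,0) -> (13,0) [heading=0, draw]
    -- iteration 2/3 --
    FD 5.6: (13,0) -> (18.6,0) [heading=0, draw]
    RT 180: heading 0 -> 180
    FD 9.2: (18.6,0) -> (9.4,0) [heading=180, draw]
    -- iteration 3/3 --
    FD 5.6: (9.4,0) -> (3.8,0) [heading=180, draw]
    RT 180: heading 180 -> 0
    FD 9.2: (3.8,0) -> (13,0) [heading=0, draw]
  ]
]
PD: pen down
LT 270: heading 0 -> 270
RT 270: heading 270 -> 0
Final: pos=(13,0), heading=0, 26 segment(s) drawn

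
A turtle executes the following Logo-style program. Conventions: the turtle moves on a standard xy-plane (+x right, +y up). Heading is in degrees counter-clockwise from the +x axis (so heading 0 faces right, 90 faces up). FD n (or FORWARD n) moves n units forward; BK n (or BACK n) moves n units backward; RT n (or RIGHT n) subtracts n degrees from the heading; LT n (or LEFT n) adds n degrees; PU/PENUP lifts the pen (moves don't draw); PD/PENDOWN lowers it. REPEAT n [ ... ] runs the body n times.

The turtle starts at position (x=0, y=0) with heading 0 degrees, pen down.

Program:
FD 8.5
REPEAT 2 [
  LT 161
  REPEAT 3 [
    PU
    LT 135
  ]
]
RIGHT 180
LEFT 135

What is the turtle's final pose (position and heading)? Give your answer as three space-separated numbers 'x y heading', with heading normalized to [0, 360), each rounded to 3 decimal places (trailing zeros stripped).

Answer: 8.5 0 7

Derivation:
Executing turtle program step by step:
Start: pos=(0,0), heading=0, pen down
FD 8.5: (0,0) -> (8.5,0) [heading=0, draw]
REPEAT 2 [
  -- iteration 1/2 --
  LT 161: heading 0 -> 161
  REPEAT 3 [
    -- iteration 1/3 --
    PU: pen up
    LT 135: heading 161 -> 296
    -- iteration 2/3 --
    PU: pen up
    LT 135: heading 296 -> 71
    -- iteration 3/3 --
    PU: pen up
    LT 135: heading 71 -> 206
  ]
  -- iteration 2/2 --
  LT 161: heading 206 -> 7
  REPEAT 3 [
    -- iteration 1/3 --
    PU: pen up
    LT 135: heading 7 -> 142
    -- iteration 2/3 --
    PU: pen up
    LT 135: heading 142 -> 277
    -- iteration 3/3 --
    PU: pen up
    LT 135: heading 277 -> 52
  ]
]
RT 180: heading 52 -> 232
LT 135: heading 232 -> 7
Final: pos=(8.5,0), heading=7, 1 segment(s) drawn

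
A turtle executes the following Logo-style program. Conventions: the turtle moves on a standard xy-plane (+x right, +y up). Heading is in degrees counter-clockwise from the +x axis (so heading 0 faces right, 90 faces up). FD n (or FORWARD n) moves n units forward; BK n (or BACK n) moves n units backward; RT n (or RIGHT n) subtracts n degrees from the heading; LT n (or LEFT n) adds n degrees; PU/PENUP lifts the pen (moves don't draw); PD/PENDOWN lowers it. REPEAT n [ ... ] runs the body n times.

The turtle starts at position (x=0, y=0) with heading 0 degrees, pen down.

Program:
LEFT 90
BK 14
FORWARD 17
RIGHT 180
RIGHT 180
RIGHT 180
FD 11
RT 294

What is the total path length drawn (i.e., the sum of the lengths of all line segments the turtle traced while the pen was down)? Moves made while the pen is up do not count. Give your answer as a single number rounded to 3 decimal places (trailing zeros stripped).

Answer: 42

Derivation:
Executing turtle program step by step:
Start: pos=(0,0), heading=0, pen down
LT 90: heading 0 -> 90
BK 14: (0,0) -> (0,-14) [heading=90, draw]
FD 17: (0,-14) -> (0,3) [heading=90, draw]
RT 180: heading 90 -> 270
RT 180: heading 270 -> 90
RT 180: heading 90 -> 270
FD 11: (0,3) -> (0,-8) [heading=270, draw]
RT 294: heading 270 -> 336
Final: pos=(0,-8), heading=336, 3 segment(s) drawn

Segment lengths:
  seg 1: (0,0) -> (0,-14), length = 14
  seg 2: (0,-14) -> (0,3), length = 17
  seg 3: (0,3) -> (0,-8), length = 11
Total = 42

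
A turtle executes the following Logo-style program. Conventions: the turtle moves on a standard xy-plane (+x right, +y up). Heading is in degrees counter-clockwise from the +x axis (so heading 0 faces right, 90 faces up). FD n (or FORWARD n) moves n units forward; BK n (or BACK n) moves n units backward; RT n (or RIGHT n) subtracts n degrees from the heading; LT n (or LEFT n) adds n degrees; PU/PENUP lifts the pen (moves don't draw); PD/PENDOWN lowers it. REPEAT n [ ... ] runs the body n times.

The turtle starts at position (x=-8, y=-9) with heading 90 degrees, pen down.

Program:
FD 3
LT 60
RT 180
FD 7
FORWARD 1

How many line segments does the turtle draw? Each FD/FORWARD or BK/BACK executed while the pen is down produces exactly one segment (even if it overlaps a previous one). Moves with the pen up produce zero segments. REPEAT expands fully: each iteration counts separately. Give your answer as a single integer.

Executing turtle program step by step:
Start: pos=(-8,-9), heading=90, pen down
FD 3: (-8,-9) -> (-8,-6) [heading=90, draw]
LT 60: heading 90 -> 150
RT 180: heading 150 -> 330
FD 7: (-8,-6) -> (-1.938,-9.5) [heading=330, draw]
FD 1: (-1.938,-9.5) -> (-1.072,-10) [heading=330, draw]
Final: pos=(-1.072,-10), heading=330, 3 segment(s) drawn
Segments drawn: 3

Answer: 3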